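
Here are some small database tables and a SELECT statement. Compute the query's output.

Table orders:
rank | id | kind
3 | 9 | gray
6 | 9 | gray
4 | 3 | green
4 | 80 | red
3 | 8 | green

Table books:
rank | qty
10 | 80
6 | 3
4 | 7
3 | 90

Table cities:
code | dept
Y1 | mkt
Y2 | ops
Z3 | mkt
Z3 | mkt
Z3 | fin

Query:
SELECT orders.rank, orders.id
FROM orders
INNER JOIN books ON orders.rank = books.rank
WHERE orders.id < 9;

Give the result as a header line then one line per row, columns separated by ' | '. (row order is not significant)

After JOIN books (5 rows):
orders.rank | orders.id | orders.kind | books.rank | books.qty
3 | 9 | gray | 3 | 90
6 | 9 | gray | 6 | 3
4 | 3 | green | 4 | 7
4 | 80 | red | 4 | 7
3 | 8 | green | 3 | 90
After WHERE (2 rows):
orders.rank | orders.id | orders.kind | books.rank | books.qty
4 | 3 | green | 4 | 7
3 | 8 | green | 3 | 90
After SELECT (2 rows):
orders.rank | orders.id
4 | 3
3 | 8

== RESULT ==
orders.rank | orders.id
4 | 3
3 | 8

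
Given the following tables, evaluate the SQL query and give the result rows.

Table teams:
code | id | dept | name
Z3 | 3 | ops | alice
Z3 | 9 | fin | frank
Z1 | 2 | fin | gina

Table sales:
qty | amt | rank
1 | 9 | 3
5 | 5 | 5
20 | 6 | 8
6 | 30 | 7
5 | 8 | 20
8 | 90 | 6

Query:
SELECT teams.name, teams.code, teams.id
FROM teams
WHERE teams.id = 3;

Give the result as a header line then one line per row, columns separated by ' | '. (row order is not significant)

After WHERE (1 rows):
teams.code | teams.id | teams.dept | teams.name
Z3 | 3 | ops | alice
After SELECT (1 rows):
teams.name | teams.code | teams.id
alice | Z3 | 3

== RESULT ==
teams.name | teams.code | teams.id
alice | Z3 | 3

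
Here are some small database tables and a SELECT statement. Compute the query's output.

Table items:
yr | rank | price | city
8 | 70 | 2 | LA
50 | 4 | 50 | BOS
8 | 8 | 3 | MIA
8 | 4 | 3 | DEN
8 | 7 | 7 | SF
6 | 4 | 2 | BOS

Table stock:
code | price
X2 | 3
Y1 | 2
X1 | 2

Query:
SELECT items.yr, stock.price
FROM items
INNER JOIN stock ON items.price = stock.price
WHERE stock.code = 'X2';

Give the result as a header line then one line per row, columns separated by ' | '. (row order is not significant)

After JOIN stock (6 rows):
items.yr | items.rank | items.price | items.city | stock.code | stock.price
8 | 70 | 2 | LA | Y1 | 2
8 | 70 | 2 | LA | X1 | 2
8 | 8 | 3 | MIA | X2 | 3
8 | 4 | 3 | DEN | X2 | 3
6 | 4 | 2 | BOS | Y1 | 2
6 | 4 | 2 | BOS | X1 | 2
After WHERE (2 rows):
items.yr | items.rank | items.price | items.city | stock.code | stock.price
8 | 8 | 3 | MIA | X2 | 3
8 | 4 | 3 | DEN | X2 | 3
After SELECT (2 rows):
items.yr | stock.price
8 | 3
8 | 3

== RESULT ==
items.yr | stock.price
8 | 3
8 | 3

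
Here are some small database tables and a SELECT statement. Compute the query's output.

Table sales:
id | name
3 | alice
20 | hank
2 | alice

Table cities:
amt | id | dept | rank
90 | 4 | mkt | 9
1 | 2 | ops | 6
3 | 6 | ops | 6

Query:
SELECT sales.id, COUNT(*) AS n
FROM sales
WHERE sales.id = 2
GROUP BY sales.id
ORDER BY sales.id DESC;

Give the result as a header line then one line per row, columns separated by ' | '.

After WHERE (1 rows):
sales.id | sales.name
2 | alice
After GROUP BY (1 rows):
sales.id | n
2 | 1
After ORDER BY (1 rows):
sales.id | n
2 | 1

== RESULT ==
sales.id | n
2 | 1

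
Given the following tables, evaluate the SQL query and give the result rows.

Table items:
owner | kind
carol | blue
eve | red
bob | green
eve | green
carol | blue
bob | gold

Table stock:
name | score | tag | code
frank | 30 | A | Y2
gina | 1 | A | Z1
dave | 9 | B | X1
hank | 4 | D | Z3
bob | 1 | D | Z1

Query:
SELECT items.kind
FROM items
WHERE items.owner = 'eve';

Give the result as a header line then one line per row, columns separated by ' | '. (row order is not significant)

== RESULT ==
items.kind
red
green

Derivation:
After WHERE (2 rows):
items.owner | items.kind
eve | red
eve | green
After SELECT (2 rows):
items.kind
red
green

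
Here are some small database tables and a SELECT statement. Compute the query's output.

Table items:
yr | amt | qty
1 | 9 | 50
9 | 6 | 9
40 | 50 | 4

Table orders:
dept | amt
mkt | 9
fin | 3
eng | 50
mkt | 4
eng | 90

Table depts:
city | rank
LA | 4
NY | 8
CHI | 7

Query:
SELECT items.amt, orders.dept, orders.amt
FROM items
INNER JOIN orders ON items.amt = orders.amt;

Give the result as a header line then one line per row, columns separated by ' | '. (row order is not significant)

== RESULT ==
items.amt | orders.dept | orders.amt
9 | mkt | 9
50 | eng | 50

Derivation:
After JOIN orders (2 rows):
items.yr | items.amt | items.qty | orders.dept | orders.amt
1 | 9 | 50 | mkt | 9
40 | 50 | 4 | eng | 50
After SELECT (2 rows):
items.amt | orders.dept | orders.amt
9 | mkt | 9
50 | eng | 50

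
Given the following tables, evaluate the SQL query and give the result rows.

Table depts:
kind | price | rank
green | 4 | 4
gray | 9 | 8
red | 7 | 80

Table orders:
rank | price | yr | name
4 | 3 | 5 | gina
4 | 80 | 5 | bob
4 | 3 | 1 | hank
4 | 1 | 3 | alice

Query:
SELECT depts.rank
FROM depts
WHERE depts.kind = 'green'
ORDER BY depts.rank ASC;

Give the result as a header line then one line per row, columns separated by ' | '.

== RESULT ==
depts.rank
4

Derivation:
After WHERE (1 rows):
depts.kind | depts.price | depts.rank
green | 4 | 4
After SELECT (1 rows):
depts.rank
4
After ORDER BY (1 rows):
depts.rank
4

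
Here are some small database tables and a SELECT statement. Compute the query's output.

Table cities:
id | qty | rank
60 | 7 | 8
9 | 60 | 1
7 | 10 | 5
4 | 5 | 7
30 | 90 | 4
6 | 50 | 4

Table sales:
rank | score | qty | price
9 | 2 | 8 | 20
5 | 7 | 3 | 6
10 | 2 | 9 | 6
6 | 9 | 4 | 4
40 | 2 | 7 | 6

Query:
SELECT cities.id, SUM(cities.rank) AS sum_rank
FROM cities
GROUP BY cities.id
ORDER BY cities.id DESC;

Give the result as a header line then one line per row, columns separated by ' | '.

After GROUP BY (6 rows):
cities.id | sum_rank
60 | 8
9 | 1
7 | 5
4 | 7
30 | 4
6 | 4
After ORDER BY (6 rows):
cities.id | sum_rank
60 | 8
30 | 4
9 | 1
7 | 5
6 | 4
4 | 7

== RESULT ==
cities.id | sum_rank
60 | 8
30 | 4
9 | 1
7 | 5
6 | 4
4 | 7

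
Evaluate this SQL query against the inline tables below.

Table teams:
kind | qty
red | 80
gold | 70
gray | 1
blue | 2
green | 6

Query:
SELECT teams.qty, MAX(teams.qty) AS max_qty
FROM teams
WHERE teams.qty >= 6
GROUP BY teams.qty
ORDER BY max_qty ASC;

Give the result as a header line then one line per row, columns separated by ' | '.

== RESULT ==
teams.qty | max_qty
6 | 6
70 | 70
80 | 80

Derivation:
After WHERE (3 rows):
teams.kind | teams.qty
red | 80
gold | 70
green | 6
After GROUP BY (3 rows):
teams.qty | max_qty
80 | 80
70 | 70
6 | 6
After ORDER BY (3 rows):
teams.qty | max_qty
6 | 6
70 | 70
80 | 80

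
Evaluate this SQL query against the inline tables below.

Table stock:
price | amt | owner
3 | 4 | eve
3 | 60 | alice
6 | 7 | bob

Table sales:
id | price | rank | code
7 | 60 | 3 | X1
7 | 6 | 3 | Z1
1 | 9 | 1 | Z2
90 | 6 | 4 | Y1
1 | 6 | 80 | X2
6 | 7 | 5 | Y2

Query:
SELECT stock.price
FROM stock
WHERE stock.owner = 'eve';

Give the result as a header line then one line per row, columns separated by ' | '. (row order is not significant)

After WHERE (1 rows):
stock.price | stock.amt | stock.owner
3 | 4 | eve
After SELECT (1 rows):
stock.price
3

== RESULT ==
stock.price
3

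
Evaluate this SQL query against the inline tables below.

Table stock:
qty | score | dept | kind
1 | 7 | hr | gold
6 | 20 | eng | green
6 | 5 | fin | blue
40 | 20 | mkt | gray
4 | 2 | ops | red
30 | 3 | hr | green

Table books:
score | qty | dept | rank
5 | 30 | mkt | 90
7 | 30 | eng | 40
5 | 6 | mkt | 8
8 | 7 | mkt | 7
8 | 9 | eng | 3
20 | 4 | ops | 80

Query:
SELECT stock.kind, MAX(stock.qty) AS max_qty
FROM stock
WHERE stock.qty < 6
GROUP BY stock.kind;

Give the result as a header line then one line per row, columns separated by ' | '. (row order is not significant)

After WHERE (2 rows):
stock.qty | stock.score | stock.dept | stock.kind
1 | 7 | hr | gold
4 | 2 | ops | red
After GROUP BY (2 rows):
stock.kind | max_qty
gold | 1
red | 4

== RESULT ==
stock.kind | max_qty
gold | 1
red | 4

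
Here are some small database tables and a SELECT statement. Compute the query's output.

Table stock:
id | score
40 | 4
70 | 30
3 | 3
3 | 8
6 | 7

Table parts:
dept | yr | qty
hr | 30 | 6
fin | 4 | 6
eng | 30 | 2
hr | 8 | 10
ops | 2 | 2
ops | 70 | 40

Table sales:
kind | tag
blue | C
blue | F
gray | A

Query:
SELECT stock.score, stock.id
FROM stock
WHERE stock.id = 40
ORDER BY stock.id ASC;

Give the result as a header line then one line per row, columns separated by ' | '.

After WHERE (1 rows):
stock.id | stock.score
40 | 4
After SELECT (1 rows):
stock.score | stock.id
4 | 40
After ORDER BY (1 rows):
stock.score | stock.id
4 | 40

== RESULT ==
stock.score | stock.id
4 | 40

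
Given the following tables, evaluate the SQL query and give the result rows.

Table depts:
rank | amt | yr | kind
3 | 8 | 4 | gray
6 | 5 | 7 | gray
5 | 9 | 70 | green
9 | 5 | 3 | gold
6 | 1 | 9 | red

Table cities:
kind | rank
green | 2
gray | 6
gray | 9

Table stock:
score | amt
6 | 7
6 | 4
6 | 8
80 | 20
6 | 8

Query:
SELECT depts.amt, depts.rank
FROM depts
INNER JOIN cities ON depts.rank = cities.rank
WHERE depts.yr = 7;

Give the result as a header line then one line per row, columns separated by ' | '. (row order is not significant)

== RESULT ==
depts.amt | depts.rank
5 | 6

Derivation:
After JOIN cities (3 rows):
depts.rank | depts.amt | depts.yr | depts.kind | cities.kind | cities.rank
6 | 5 | 7 | gray | gray | 6
9 | 5 | 3 | gold | gray | 9
6 | 1 | 9 | red | gray | 6
After WHERE (1 rows):
depts.rank | depts.amt | depts.yr | depts.kind | cities.kind | cities.rank
6 | 5 | 7 | gray | gray | 6
After SELECT (1 rows):
depts.amt | depts.rank
5 | 6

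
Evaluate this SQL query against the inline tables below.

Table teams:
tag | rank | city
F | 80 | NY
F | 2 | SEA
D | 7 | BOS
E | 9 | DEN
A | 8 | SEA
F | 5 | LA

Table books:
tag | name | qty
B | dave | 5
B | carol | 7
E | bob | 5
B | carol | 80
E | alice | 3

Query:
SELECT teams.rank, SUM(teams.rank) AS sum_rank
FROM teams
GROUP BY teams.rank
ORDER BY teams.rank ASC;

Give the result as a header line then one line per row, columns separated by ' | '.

After GROUP BY (6 rows):
teams.rank | sum_rank
80 | 80
2 | 2
7 | 7
9 | 9
8 | 8
5 | 5
After ORDER BY (6 rows):
teams.rank | sum_rank
2 | 2
5 | 5
7 | 7
8 | 8
9 | 9
80 | 80

== RESULT ==
teams.rank | sum_rank
2 | 2
5 | 5
7 | 7
8 | 8
9 | 9
80 | 80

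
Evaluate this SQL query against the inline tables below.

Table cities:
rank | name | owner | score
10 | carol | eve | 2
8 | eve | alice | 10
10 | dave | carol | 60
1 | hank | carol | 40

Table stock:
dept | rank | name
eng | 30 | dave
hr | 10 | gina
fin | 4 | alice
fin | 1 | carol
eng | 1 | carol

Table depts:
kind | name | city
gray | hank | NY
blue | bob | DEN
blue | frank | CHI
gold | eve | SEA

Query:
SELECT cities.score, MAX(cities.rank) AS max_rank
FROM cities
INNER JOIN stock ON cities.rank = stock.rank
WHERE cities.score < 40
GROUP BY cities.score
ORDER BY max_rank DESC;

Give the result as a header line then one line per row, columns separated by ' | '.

== RESULT ==
cities.score | max_rank
2 | 10

Derivation:
After JOIN stock (4 rows):
cities.rank | cities.name | cities.owner | cities.score | stock.dept | stock.rank | stock.name
10 | carol | eve | 2 | hr | 10 | gina
10 | dave | carol | 60 | hr | 10 | gina
1 | hank | carol | 40 | fin | 1 | carol
1 | hank | carol | 40 | eng | 1 | carol
After WHERE (1 rows):
cities.rank | cities.name | cities.owner | cities.score | stock.dept | stock.rank | stock.name
10 | carol | eve | 2 | hr | 10 | gina
After GROUP BY (1 rows):
cities.score | max_rank
2 | 10
After ORDER BY (1 rows):
cities.score | max_rank
2 | 10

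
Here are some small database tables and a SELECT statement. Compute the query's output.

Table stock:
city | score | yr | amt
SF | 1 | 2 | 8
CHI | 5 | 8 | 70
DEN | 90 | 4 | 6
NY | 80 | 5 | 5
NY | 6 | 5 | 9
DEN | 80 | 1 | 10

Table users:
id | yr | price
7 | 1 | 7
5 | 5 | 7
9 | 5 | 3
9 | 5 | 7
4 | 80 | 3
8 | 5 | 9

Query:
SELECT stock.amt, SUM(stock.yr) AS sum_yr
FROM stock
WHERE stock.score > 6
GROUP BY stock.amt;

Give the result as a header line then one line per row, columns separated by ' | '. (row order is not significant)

== RESULT ==
stock.amt | sum_yr
6 | 4
5 | 5
10 | 1

Derivation:
After WHERE (3 rows):
stock.city | stock.score | stock.yr | stock.amt
DEN | 90 | 4 | 6
NY | 80 | 5 | 5
DEN | 80 | 1 | 10
After GROUP BY (3 rows):
stock.amt | sum_yr
6 | 4
5 | 5
10 | 1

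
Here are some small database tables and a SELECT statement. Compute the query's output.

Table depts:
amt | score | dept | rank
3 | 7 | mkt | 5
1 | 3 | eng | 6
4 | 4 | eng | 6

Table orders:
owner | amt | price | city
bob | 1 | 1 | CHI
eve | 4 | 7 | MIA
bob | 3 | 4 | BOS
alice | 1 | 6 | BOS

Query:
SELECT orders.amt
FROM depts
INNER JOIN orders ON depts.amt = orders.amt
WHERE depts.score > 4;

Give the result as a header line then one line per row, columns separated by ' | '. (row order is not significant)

== RESULT ==
orders.amt
3

Derivation:
After JOIN orders (4 rows):
depts.amt | depts.score | depts.dept | depts.rank | orders.owner | orders.amt | orders.price | orders.city
3 | 7 | mkt | 5 | bob | 3 | 4 | BOS
1 | 3 | eng | 6 | bob | 1 | 1 | CHI
1 | 3 | eng | 6 | alice | 1 | 6 | BOS
4 | 4 | eng | 6 | eve | 4 | 7 | MIA
After WHERE (1 rows):
depts.amt | depts.score | depts.dept | depts.rank | orders.owner | orders.amt | orders.price | orders.city
3 | 7 | mkt | 5 | bob | 3 | 4 | BOS
After SELECT (1 rows):
orders.amt
3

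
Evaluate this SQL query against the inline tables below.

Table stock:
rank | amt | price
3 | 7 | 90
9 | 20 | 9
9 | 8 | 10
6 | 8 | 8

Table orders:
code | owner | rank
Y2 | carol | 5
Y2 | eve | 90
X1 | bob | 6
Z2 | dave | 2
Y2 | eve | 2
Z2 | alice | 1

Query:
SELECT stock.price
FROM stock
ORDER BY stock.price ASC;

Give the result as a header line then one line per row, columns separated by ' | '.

== RESULT ==
stock.price
8
9
10
90

Derivation:
After SELECT (4 rows):
stock.price
90
9
10
8
After ORDER BY (4 rows):
stock.price
8
9
10
90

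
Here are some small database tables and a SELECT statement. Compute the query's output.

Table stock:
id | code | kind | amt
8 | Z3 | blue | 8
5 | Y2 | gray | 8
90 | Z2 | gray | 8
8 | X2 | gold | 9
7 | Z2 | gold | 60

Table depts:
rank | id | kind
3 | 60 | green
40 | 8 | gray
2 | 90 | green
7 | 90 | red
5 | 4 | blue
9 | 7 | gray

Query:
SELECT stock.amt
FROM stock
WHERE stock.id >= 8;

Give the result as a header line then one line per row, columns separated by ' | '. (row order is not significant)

== RESULT ==
stock.amt
8
8
9

Derivation:
After WHERE (3 rows):
stock.id | stock.code | stock.kind | stock.amt
8 | Z3 | blue | 8
90 | Z2 | gray | 8
8 | X2 | gold | 9
After SELECT (3 rows):
stock.amt
8
8
9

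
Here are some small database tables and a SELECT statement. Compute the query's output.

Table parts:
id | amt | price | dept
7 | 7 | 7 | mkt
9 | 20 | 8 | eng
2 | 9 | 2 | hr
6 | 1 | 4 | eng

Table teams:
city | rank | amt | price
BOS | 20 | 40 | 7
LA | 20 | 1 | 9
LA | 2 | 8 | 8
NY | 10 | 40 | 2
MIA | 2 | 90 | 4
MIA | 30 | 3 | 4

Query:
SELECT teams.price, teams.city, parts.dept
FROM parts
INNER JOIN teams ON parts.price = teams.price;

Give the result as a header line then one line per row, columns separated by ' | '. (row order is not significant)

After JOIN teams (5 rows):
parts.id | parts.amt | parts.price | parts.dept | teams.city | teams.rank | teams.amt | teams.price
7 | 7 | 7 | mkt | BOS | 20 | 40 | 7
9 | 20 | 8 | eng | LA | 2 | 8 | 8
2 | 9 | 2 | hr | NY | 10 | 40 | 2
6 | 1 | 4 | eng | MIA | 2 | 90 | 4
6 | 1 | 4 | eng | MIA | 30 | 3 | 4
After SELECT (5 rows):
teams.price | teams.city | parts.dept
7 | BOS | mkt
8 | LA | eng
2 | NY | hr
4 | MIA | eng
4 | MIA | eng

== RESULT ==
teams.price | teams.city | parts.dept
7 | BOS | mkt
8 | LA | eng
2 | NY | hr
4 | MIA | eng
4 | MIA | eng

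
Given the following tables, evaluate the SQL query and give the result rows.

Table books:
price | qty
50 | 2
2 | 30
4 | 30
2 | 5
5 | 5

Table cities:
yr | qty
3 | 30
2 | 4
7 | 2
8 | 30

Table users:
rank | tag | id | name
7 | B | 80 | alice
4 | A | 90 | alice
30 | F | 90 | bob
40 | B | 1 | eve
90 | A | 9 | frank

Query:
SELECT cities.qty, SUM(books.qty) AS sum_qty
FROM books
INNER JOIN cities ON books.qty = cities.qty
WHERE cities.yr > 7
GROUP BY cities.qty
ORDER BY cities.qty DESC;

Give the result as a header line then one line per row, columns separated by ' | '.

== RESULT ==
cities.qty | sum_qty
30 | 60

Derivation:
After JOIN cities (5 rows):
books.price | books.qty | cities.yr | cities.qty
50 | 2 | 7 | 2
2 | 30 | 3 | 30
2 | 30 | 8 | 30
4 | 30 | 3 | 30
4 | 30 | 8 | 30
After WHERE (2 rows):
books.price | books.qty | cities.yr | cities.qty
2 | 30 | 8 | 30
4 | 30 | 8 | 30
After GROUP BY (1 rows):
cities.qty | sum_qty
30 | 60
After ORDER BY (1 rows):
cities.qty | sum_qty
30 | 60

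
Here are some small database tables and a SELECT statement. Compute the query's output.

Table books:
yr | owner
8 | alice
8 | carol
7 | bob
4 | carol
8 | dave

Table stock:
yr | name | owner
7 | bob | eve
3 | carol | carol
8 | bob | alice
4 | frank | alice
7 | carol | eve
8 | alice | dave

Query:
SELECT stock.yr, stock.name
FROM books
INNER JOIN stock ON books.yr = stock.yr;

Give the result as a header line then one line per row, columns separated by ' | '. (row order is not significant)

== RESULT ==
stock.yr | stock.name
8 | bob
8 | alice
8 | bob
8 | alice
7 | bob
7 | carol
4 | frank
8 | bob
8 | alice

Derivation:
After JOIN stock (9 rows):
books.yr | books.owner | stock.yr | stock.name | stock.owner
8 | alice | 8 | bob | alice
8 | alice | 8 | alice | dave
8 | carol | 8 | bob | alice
8 | carol | 8 | alice | dave
7 | bob | 7 | bob | eve
7 | bob | 7 | carol | eve
4 | carol | 4 | frank | alice
8 | dave | 8 | bob | alice
8 | dave | 8 | alice | dave
After SELECT (9 rows):
stock.yr | stock.name
8 | bob
8 | alice
8 | bob
8 | alice
7 | bob
7 | carol
4 | frank
8 | bob
8 | alice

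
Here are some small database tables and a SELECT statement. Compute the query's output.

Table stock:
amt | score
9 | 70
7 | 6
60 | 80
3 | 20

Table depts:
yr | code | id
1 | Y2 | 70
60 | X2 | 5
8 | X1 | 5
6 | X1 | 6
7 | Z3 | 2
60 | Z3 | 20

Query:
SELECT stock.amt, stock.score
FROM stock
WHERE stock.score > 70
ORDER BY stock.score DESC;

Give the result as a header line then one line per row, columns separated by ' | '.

After WHERE (1 rows):
stock.amt | stock.score
60 | 80
After SELECT (1 rows):
stock.amt | stock.score
60 | 80
After ORDER BY (1 rows):
stock.amt | stock.score
60 | 80

== RESULT ==
stock.amt | stock.score
60 | 80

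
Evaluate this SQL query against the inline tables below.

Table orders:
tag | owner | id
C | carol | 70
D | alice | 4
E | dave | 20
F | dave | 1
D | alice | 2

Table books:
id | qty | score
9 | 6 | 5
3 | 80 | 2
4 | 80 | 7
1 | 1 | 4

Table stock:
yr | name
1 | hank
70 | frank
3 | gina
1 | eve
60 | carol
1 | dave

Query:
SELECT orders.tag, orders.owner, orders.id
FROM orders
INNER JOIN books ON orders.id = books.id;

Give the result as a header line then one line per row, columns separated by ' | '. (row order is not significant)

After JOIN books (2 rows):
orders.tag | orders.owner | orders.id | books.id | books.qty | books.score
D | alice | 4 | 4 | 80 | 7
F | dave | 1 | 1 | 1 | 4
After SELECT (2 rows):
orders.tag | orders.owner | orders.id
D | alice | 4
F | dave | 1

== RESULT ==
orders.tag | orders.owner | orders.id
D | alice | 4
F | dave | 1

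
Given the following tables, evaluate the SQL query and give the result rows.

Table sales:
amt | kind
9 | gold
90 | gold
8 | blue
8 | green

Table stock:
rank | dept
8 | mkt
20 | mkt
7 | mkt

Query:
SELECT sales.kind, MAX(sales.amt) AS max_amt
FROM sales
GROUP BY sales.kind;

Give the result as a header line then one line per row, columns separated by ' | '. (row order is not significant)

After GROUP BY (3 rows):
sales.kind | max_amt
gold | 90
blue | 8
green | 8

== RESULT ==
sales.kind | max_amt
gold | 90
blue | 8
green | 8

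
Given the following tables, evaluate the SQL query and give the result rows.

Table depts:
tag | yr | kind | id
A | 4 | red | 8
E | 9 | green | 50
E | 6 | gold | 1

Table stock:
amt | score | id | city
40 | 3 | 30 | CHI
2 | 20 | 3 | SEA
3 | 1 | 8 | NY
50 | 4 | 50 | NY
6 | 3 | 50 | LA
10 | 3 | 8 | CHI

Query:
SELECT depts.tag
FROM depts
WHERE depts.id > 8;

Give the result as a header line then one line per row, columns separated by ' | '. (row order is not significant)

After WHERE (1 rows):
depts.tag | depts.yr | depts.kind | depts.id
E | 9 | green | 50
After SELECT (1 rows):
depts.tag
E

== RESULT ==
depts.tag
E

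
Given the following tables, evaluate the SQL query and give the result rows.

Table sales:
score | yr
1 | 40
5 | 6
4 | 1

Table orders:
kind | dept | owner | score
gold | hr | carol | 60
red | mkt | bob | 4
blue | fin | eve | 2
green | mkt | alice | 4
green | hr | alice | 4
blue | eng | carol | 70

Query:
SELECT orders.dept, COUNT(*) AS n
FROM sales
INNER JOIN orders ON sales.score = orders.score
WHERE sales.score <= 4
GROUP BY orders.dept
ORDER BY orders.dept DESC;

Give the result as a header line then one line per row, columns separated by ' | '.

== RESULT ==
orders.dept | n
mkt | 2
hr | 1

Derivation:
After JOIN orders (3 rows):
sales.score | sales.yr | orders.kind | orders.dept | orders.owner | orders.score
4 | 1 | red | mkt | bob | 4
4 | 1 | green | mkt | alice | 4
4 | 1 | green | hr | alice | 4
After WHERE (3 rows):
sales.score | sales.yr | orders.kind | orders.dept | orders.owner | orders.score
4 | 1 | red | mkt | bob | 4
4 | 1 | green | mkt | alice | 4
4 | 1 | green | hr | alice | 4
After GROUP BY (2 rows):
orders.dept | n
mkt | 2
hr | 1
After ORDER BY (2 rows):
orders.dept | n
mkt | 2
hr | 1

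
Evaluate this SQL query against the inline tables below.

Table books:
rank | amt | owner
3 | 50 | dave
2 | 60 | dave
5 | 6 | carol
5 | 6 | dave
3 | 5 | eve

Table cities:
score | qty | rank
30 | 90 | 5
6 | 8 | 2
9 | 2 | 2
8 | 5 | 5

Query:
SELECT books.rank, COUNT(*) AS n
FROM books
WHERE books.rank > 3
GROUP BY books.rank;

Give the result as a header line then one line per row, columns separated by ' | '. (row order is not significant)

== RESULT ==
books.rank | n
5 | 2

Derivation:
After WHERE (2 rows):
books.rank | books.amt | books.owner
5 | 6 | carol
5 | 6 | dave
After GROUP BY (1 rows):
books.rank | n
5 | 2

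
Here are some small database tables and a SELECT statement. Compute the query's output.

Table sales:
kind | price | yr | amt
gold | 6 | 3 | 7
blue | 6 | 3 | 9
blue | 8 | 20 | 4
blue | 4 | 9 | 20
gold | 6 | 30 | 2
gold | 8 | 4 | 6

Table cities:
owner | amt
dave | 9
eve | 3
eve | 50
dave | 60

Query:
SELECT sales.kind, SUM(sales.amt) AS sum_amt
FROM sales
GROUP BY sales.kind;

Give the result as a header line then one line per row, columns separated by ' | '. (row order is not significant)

== RESULT ==
sales.kind | sum_amt
gold | 15
blue | 33

Derivation:
After GROUP BY (2 rows):
sales.kind | sum_amt
gold | 15
blue | 33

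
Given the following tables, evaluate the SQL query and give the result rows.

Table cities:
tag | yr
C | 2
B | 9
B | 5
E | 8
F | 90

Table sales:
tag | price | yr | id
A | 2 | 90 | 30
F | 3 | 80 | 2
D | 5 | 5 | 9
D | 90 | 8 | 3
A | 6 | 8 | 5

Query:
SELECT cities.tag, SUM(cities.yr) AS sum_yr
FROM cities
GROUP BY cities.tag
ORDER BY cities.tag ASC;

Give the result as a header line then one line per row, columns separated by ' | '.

After GROUP BY (4 rows):
cities.tag | sum_yr
C | 2
B | 14
E | 8
F | 90
After ORDER BY (4 rows):
cities.tag | sum_yr
B | 14
C | 2
E | 8
F | 90

== RESULT ==
cities.tag | sum_yr
B | 14
C | 2
E | 8
F | 90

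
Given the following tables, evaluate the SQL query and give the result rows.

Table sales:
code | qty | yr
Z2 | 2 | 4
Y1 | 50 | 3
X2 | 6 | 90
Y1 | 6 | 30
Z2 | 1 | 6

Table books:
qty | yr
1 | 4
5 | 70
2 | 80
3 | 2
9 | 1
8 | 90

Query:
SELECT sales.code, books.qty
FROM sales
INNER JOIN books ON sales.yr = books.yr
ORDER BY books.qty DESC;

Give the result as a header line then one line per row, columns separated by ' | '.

After JOIN books (2 rows):
sales.code | sales.qty | sales.yr | books.qty | books.yr
Z2 | 2 | 4 | 1 | 4
X2 | 6 | 90 | 8 | 90
After SELECT (2 rows):
sales.code | books.qty
Z2 | 1
X2 | 8
After ORDER BY (2 rows):
sales.code | books.qty
X2 | 8
Z2 | 1

== RESULT ==
sales.code | books.qty
X2 | 8
Z2 | 1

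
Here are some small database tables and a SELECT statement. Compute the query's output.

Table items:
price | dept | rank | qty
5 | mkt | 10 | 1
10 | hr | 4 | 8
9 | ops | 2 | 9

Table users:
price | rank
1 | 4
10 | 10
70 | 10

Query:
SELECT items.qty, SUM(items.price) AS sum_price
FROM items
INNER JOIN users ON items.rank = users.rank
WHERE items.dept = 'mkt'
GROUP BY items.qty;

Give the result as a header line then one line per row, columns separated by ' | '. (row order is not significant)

After JOIN users (3 rows):
items.price | items.dept | items.rank | items.qty | users.price | users.rank
5 | mkt | 10 | 1 | 10 | 10
5 | mkt | 10 | 1 | 70 | 10
10 | hr | 4 | 8 | 1 | 4
After WHERE (2 rows):
items.price | items.dept | items.rank | items.qty | users.price | users.rank
5 | mkt | 10 | 1 | 10 | 10
5 | mkt | 10 | 1 | 70 | 10
After GROUP BY (1 rows):
items.qty | sum_price
1 | 10

== RESULT ==
items.qty | sum_price
1 | 10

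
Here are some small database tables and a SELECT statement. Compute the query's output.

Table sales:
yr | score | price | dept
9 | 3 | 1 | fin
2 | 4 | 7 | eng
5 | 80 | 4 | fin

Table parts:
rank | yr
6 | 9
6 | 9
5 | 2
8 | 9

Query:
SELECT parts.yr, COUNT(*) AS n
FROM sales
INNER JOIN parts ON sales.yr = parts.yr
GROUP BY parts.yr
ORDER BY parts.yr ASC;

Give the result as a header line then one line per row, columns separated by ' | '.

== RESULT ==
parts.yr | n
2 | 1
9 | 3

Derivation:
After JOIN parts (4 rows):
sales.yr | sales.score | sales.price | sales.dept | parts.rank | parts.yr
9 | 3 | 1 | fin | 6 | 9
9 | 3 | 1 | fin | 6 | 9
9 | 3 | 1 | fin | 8 | 9
2 | 4 | 7 | eng | 5 | 2
After GROUP BY (2 rows):
parts.yr | n
9 | 3
2 | 1
After ORDER BY (2 rows):
parts.yr | n
2 | 1
9 | 3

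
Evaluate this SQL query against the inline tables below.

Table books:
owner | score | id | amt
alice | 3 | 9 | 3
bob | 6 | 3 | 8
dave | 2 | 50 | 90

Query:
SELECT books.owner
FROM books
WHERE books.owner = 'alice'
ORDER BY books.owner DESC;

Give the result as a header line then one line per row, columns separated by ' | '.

== RESULT ==
books.owner
alice

Derivation:
After WHERE (1 rows):
books.owner | books.score | books.id | books.amt
alice | 3 | 9 | 3
After SELECT (1 rows):
books.owner
alice
After ORDER BY (1 rows):
books.owner
alice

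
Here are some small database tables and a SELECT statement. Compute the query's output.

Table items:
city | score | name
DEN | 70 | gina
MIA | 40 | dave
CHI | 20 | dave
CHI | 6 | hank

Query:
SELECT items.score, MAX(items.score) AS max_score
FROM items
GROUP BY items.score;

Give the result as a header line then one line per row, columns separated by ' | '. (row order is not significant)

== RESULT ==
items.score | max_score
70 | 70
40 | 40
20 | 20
6 | 6

Derivation:
After GROUP BY (4 rows):
items.score | max_score
70 | 70
40 | 40
20 | 20
6 | 6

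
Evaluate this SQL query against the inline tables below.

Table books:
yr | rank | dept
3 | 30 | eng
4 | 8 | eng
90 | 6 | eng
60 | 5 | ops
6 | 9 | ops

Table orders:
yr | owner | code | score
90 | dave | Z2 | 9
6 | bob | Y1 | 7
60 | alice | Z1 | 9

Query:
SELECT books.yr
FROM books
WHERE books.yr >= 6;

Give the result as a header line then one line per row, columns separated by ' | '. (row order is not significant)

== RESULT ==
books.yr
90
60
6

Derivation:
After WHERE (3 rows):
books.yr | books.rank | books.dept
90 | 6 | eng
60 | 5 | ops
6 | 9 | ops
After SELECT (3 rows):
books.yr
90
60
6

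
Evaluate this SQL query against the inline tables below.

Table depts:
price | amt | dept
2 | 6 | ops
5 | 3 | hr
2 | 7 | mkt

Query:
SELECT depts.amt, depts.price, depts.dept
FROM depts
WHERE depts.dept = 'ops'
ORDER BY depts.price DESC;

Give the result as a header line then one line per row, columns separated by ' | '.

After WHERE (1 rows):
depts.price | depts.amt | depts.dept
2 | 6 | ops
After SELECT (1 rows):
depts.amt | depts.price | depts.dept
6 | 2 | ops
After ORDER BY (1 rows):
depts.amt | depts.price | depts.dept
6 | 2 | ops

== RESULT ==
depts.amt | depts.price | depts.dept
6 | 2 | ops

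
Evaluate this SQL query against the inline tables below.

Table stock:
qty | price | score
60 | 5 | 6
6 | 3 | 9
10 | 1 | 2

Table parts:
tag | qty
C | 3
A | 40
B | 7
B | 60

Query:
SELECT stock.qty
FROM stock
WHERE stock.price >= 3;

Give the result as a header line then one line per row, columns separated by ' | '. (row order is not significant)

After WHERE (2 rows):
stock.qty | stock.price | stock.score
60 | 5 | 6
6 | 3 | 9
After SELECT (2 rows):
stock.qty
60
6

== RESULT ==
stock.qty
60
6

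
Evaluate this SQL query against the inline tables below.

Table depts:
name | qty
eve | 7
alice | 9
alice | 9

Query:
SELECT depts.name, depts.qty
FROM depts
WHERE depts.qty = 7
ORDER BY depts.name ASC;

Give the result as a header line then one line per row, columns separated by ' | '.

After WHERE (1 rows):
depts.name | depts.qty
eve | 7
After SELECT (1 rows):
depts.name | depts.qty
eve | 7
After ORDER BY (1 rows):
depts.name | depts.qty
eve | 7

== RESULT ==
depts.name | depts.qty
eve | 7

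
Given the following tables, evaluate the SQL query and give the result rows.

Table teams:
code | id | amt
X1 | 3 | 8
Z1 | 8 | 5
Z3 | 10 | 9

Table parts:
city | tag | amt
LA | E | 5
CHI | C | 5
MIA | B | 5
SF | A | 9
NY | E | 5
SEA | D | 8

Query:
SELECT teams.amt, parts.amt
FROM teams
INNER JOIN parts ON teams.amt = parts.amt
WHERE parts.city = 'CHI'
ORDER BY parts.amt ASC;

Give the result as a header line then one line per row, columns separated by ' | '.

== RESULT ==
teams.amt | parts.amt
5 | 5

Derivation:
After JOIN parts (6 rows):
teams.code | teams.id | teams.amt | parts.city | parts.tag | parts.amt
X1 | 3 | 8 | SEA | D | 8
Z1 | 8 | 5 | LA | E | 5
Z1 | 8 | 5 | CHI | C | 5
Z1 | 8 | 5 | MIA | B | 5
Z1 | 8 | 5 | NY | E | 5
Z3 | 10 | 9 | SF | A | 9
After WHERE (1 rows):
teams.code | teams.id | teams.amt | parts.city | parts.tag | parts.amt
Z1 | 8 | 5 | CHI | C | 5
After SELECT (1 rows):
teams.amt | parts.amt
5 | 5
After ORDER BY (1 rows):
teams.amt | parts.amt
5 | 5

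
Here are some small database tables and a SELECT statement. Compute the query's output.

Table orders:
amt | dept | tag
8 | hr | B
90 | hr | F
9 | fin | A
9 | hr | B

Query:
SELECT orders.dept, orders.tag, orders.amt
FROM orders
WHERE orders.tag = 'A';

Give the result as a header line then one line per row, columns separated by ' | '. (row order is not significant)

== RESULT ==
orders.dept | orders.tag | orders.amt
fin | A | 9

Derivation:
After WHERE (1 rows):
orders.amt | orders.dept | orders.tag
9 | fin | A
After SELECT (1 rows):
orders.dept | orders.tag | orders.amt
fin | A | 9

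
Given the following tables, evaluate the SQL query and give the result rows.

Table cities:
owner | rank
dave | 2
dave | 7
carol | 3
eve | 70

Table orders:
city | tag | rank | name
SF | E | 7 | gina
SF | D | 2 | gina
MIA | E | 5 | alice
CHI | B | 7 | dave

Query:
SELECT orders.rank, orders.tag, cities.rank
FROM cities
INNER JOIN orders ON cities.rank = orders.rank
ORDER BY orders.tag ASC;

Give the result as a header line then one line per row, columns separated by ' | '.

After JOIN orders (3 rows):
cities.owner | cities.rank | orders.city | orders.tag | orders.rank | orders.name
dave | 2 | SF | D | 2 | gina
dave | 7 | SF | E | 7 | gina
dave | 7 | CHI | B | 7 | dave
After SELECT (3 rows):
orders.rank | orders.tag | cities.rank
2 | D | 2
7 | E | 7
7 | B | 7
After ORDER BY (3 rows):
orders.rank | orders.tag | cities.rank
7 | B | 7
2 | D | 2
7 | E | 7

== RESULT ==
orders.rank | orders.tag | cities.rank
7 | B | 7
2 | D | 2
7 | E | 7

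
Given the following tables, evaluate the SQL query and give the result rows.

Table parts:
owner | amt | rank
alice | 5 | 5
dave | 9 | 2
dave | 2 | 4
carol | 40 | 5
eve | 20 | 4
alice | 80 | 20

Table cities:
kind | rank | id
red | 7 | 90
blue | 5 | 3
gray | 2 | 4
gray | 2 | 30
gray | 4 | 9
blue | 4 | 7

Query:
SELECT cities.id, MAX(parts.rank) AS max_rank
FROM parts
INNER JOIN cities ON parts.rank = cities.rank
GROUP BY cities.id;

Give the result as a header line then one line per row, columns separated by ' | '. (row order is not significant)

After JOIN cities (8 rows):
parts.owner | parts.amt | parts.rank | cities.kind | cities.rank | cities.id
alice | 5 | 5 | blue | 5 | 3
dave | 9 | 2 | gray | 2 | 4
dave | 9 | 2 | gray | 2 | 30
dave | 2 | 4 | gray | 4 | 9
dave | 2 | 4 | blue | 4 | 7
carol | 40 | 5 | blue | 5 | 3
eve | 20 | 4 | gray | 4 | 9
eve | 20 | 4 | blue | 4 | 7
After GROUP BY (5 rows):
cities.id | max_rank
3 | 5
4 | 2
30 | 2
9 | 4
7 | 4

== RESULT ==
cities.id | max_rank
3 | 5
4 | 2
30 | 2
9 | 4
7 | 4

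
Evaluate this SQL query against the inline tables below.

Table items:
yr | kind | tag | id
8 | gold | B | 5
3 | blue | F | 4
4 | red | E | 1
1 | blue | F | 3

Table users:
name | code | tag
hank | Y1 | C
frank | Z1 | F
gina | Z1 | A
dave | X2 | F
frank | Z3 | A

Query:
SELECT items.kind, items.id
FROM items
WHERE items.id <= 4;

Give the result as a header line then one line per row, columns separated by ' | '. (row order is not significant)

== RESULT ==
items.kind | items.id
blue | 4
red | 1
blue | 3

Derivation:
After WHERE (3 rows):
items.yr | items.kind | items.tag | items.id
3 | blue | F | 4
4 | red | E | 1
1 | blue | F | 3
After SELECT (3 rows):
items.kind | items.id
blue | 4
red | 1
blue | 3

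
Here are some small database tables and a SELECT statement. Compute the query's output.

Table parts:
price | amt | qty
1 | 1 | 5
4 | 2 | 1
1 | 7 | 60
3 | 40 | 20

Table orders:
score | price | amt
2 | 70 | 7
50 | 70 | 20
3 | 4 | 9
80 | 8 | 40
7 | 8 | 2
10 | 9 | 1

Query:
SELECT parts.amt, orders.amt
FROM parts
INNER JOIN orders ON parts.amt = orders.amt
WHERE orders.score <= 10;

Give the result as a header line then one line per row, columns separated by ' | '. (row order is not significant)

== RESULT ==
parts.amt | orders.amt
1 | 1
2 | 2
7 | 7

Derivation:
After JOIN orders (4 rows):
parts.price | parts.amt | parts.qty | orders.score | orders.price | orders.amt
1 | 1 | 5 | 10 | 9 | 1
4 | 2 | 1 | 7 | 8 | 2
1 | 7 | 60 | 2 | 70 | 7
3 | 40 | 20 | 80 | 8 | 40
After WHERE (3 rows):
parts.price | parts.amt | parts.qty | orders.score | orders.price | orders.amt
1 | 1 | 5 | 10 | 9 | 1
4 | 2 | 1 | 7 | 8 | 2
1 | 7 | 60 | 2 | 70 | 7
After SELECT (3 rows):
parts.amt | orders.amt
1 | 1
2 | 2
7 | 7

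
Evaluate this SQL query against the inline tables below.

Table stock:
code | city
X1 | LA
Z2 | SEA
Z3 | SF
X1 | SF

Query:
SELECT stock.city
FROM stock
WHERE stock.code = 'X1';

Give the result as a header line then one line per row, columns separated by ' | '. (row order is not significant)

After WHERE (2 rows):
stock.code | stock.city
X1 | LA
X1 | SF
After SELECT (2 rows):
stock.city
LA
SF

== RESULT ==
stock.city
LA
SF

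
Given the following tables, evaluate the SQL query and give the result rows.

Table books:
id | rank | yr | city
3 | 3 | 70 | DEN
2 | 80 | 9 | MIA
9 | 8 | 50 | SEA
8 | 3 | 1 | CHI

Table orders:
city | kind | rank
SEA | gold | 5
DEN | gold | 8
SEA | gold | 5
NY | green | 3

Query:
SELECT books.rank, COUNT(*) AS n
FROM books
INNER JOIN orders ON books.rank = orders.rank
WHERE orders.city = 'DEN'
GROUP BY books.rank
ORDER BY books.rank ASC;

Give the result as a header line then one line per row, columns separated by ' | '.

== RESULT ==
books.rank | n
8 | 1

Derivation:
After JOIN orders (3 rows):
books.id | books.rank | books.yr | books.city | orders.city | orders.kind | orders.rank
3 | 3 | 70 | DEN | NY | green | 3
9 | 8 | 50 | SEA | DEN | gold | 8
8 | 3 | 1 | CHI | NY | green | 3
After WHERE (1 rows):
books.id | books.rank | books.yr | books.city | orders.city | orders.kind | orders.rank
9 | 8 | 50 | SEA | DEN | gold | 8
After GROUP BY (1 rows):
books.rank | n
8 | 1
After ORDER BY (1 rows):
books.rank | n
8 | 1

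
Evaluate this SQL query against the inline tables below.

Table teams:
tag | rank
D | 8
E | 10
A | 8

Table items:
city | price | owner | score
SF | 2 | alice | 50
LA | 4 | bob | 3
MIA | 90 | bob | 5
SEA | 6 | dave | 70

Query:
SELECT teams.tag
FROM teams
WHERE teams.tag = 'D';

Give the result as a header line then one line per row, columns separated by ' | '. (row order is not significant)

After WHERE (1 rows):
teams.tag | teams.rank
D | 8
After SELECT (1 rows):
teams.tag
D

== RESULT ==
teams.tag
D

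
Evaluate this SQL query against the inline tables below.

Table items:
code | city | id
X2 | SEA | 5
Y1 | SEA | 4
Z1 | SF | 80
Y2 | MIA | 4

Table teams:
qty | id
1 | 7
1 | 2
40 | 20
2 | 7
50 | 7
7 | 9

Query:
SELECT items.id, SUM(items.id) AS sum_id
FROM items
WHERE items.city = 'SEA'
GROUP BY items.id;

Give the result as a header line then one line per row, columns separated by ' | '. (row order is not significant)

== RESULT ==
items.id | sum_id
5 | 5
4 | 4

Derivation:
After WHERE (2 rows):
items.code | items.city | items.id
X2 | SEA | 5
Y1 | SEA | 4
After GROUP BY (2 rows):
items.id | sum_id
5 | 5
4 | 4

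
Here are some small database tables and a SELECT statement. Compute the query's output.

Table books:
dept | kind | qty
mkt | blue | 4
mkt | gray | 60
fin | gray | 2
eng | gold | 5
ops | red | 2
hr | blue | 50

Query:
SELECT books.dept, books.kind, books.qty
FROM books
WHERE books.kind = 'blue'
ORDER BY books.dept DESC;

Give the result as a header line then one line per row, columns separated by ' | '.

After WHERE (2 rows):
books.dept | books.kind | books.qty
mkt | blue | 4
hr | blue | 50
After SELECT (2 rows):
books.dept | books.kind | books.qty
mkt | blue | 4
hr | blue | 50
After ORDER BY (2 rows):
books.dept | books.kind | books.qty
mkt | blue | 4
hr | blue | 50

== RESULT ==
books.dept | books.kind | books.qty
mkt | blue | 4
hr | blue | 50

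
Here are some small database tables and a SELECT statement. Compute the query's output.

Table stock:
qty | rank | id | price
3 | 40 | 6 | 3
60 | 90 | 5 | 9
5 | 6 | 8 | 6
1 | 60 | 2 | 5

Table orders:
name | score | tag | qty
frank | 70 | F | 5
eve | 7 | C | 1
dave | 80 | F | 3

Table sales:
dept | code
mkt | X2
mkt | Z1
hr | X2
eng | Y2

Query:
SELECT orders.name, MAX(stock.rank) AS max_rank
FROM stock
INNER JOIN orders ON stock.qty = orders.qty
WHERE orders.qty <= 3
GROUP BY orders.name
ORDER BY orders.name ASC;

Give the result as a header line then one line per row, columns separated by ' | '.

== RESULT ==
orders.name | max_rank
dave | 40
eve | 60

Derivation:
After JOIN orders (3 rows):
stock.qty | stock.rank | stock.id | stock.price | orders.name | orders.score | orders.tag | orders.qty
3 | 40 | 6 | 3 | dave | 80 | F | 3
5 | 6 | 8 | 6 | frank | 70 | F | 5
1 | 60 | 2 | 5 | eve | 7 | C | 1
After WHERE (2 rows):
stock.qty | stock.rank | stock.id | stock.price | orders.name | orders.score | orders.tag | orders.qty
3 | 40 | 6 | 3 | dave | 80 | F | 3
1 | 60 | 2 | 5 | eve | 7 | C | 1
After GROUP BY (2 rows):
orders.name | max_rank
dave | 40
eve | 60
After ORDER BY (2 rows):
orders.name | max_rank
dave | 40
eve | 60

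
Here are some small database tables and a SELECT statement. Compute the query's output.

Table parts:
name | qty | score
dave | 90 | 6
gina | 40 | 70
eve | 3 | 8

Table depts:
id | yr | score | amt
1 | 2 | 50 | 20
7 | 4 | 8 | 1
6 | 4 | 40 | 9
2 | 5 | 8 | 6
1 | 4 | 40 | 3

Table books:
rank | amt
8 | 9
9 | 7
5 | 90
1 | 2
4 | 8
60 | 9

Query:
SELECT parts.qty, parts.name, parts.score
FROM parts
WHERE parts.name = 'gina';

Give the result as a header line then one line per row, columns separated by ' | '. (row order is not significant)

After WHERE (1 rows):
parts.name | parts.qty | parts.score
gina | 40 | 70
After SELECT (1 rows):
parts.qty | parts.name | parts.score
40 | gina | 70

== RESULT ==
parts.qty | parts.name | parts.score
40 | gina | 70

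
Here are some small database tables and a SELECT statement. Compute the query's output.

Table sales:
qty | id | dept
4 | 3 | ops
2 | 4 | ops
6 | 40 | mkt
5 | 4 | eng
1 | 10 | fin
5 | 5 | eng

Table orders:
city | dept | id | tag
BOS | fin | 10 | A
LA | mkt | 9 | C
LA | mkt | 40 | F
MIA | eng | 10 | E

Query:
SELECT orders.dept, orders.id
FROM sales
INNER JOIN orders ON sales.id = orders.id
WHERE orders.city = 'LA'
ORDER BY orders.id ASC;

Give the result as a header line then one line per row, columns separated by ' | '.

== RESULT ==
orders.dept | orders.id
mkt | 40

Derivation:
After JOIN orders (3 rows):
sales.qty | sales.id | sales.dept | orders.city | orders.dept | orders.id | orders.tag
6 | 40 | mkt | LA | mkt | 40 | F
1 | 10 | fin | BOS | fin | 10 | A
1 | 10 | fin | MIA | eng | 10 | E
After WHERE (1 rows):
sales.qty | sales.id | sales.dept | orders.city | orders.dept | orders.id | orders.tag
6 | 40 | mkt | LA | mkt | 40 | F
After SELECT (1 rows):
orders.dept | orders.id
mkt | 40
After ORDER BY (1 rows):
orders.dept | orders.id
mkt | 40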